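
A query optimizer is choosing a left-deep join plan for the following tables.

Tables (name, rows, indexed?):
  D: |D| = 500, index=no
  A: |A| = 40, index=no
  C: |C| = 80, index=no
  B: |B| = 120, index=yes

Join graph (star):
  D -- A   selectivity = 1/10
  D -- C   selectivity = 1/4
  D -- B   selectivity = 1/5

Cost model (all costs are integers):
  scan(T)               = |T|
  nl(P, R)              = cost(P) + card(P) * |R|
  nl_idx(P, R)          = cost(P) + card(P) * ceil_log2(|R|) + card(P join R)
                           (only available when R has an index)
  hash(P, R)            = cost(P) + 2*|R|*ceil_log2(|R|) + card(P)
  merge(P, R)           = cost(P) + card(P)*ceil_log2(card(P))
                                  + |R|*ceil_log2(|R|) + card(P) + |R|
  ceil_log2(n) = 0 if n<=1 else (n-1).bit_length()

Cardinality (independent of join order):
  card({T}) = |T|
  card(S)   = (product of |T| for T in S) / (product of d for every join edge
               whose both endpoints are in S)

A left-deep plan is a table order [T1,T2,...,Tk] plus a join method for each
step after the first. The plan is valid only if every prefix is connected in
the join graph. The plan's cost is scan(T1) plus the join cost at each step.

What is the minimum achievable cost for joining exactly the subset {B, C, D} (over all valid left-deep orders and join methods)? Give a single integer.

13800

Selinger DP over subsets of {B,C,D}:
  {D}: scan cost=500, card=500
  {C}: scan cost=80, card=80
  {B}: scan cost=120, card=120
  {CD}: card=10000; try (C,hash)→2120, (D,merge)→5720, (C,merge)→6140, (D,hash)→9160, (D,nl)→40080, (C,nl)→40500; best=2120 via (C,hash)
  {BD}: card=12000; try (B,hash)→2680, (D,merge)→6080, (B,merge)→6460, (D,hash)→9240, (B,nl_idx)→16000, (D,nl)→60120 …(+1); best=2680 via (B,hash)
  {BCD}: card=240000; try (B,hash)→13800, (C,hash)→15800, (B,merge)→153080, (C,merge)→183320, (B,nl_idx)→312120, (C,nl)→962680 …(+1); best=13800 via (B,hash)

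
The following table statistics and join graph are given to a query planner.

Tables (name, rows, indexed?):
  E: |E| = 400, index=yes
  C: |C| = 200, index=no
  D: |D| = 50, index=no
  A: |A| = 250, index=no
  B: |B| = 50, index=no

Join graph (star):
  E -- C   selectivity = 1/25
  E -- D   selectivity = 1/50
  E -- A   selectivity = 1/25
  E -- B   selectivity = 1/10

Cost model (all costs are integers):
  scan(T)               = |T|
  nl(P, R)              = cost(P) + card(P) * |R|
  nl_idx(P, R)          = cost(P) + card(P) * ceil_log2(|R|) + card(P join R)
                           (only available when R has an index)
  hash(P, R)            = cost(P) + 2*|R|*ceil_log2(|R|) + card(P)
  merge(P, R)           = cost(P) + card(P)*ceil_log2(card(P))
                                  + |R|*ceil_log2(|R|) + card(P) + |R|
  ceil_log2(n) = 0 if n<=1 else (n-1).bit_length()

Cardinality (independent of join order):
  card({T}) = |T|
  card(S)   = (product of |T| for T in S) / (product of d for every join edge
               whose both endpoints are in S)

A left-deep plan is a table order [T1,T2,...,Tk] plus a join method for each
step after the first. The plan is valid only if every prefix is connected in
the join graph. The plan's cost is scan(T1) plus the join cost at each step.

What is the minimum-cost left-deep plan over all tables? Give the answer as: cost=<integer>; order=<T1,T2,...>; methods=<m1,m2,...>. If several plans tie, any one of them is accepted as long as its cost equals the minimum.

cost=27100; order=D,E,B,C,A; methods=nl_idx,hash,hash,hash

Selinger DP (subsets sized 1..n):
  {E}: scan cost=400, card=400
  {C}: scan cost=200, card=200
  {D}: scan cost=50, card=50
  {A}: scan cost=250, card=250
  {B}: scan cost=50, card=50
  {CE}: card=3200; try (C,hash)→4000, (E,nl_idx)→5200, (E,merge)→6000, (C,merge)→6200, (E,hash)→7600, (E,nl)→80200 …(+1); best=4000 via (C,hash)
  {DE}: card=400; try (E,nl_idx)→900, (D,hash)→1400, (E,merge)→4400, (D,merge)→4750, (E,hash)→7300, (E,nl)→20050 …(+1); best=900 via (E,nl_idx)
  {AE}: card=4000; try (A,hash)→4800, (E,merge)→6500, (E,nl_idx)→6500, (A,merge)→6650, (E,hash)→7700, (E,nl)→100250 …(+1); best=4800 via (A,hash)
  {BE}: card=2000; try (B,hash)→1400, (E,nl_idx)→2500, (E,merge)→4400, (B,merge)→4750, (E,hash)→7300, (E,nl)→20050 …(+1); best=1400 via (B,hash)
  {CDE}: card=3200; try (C,hash)→4500, (C,merge)→6700, (D,hash)→7800, (D,merge)→45950, (C,nl)→80900, (D,nl)→164000; best=4500 via (C,hash)
  {ACE}: card=32000; try (A,hash)→11200, (C,hash)→12000, (A,merge)→47850, (C,merge)→58600, (A,nl)→804000, (C,nl)→804800; best=11200 via (A,hash)
  {BCE}: card=16000; try (C,hash)→6600, (B,hash)→7800, (C,merge)→27200, (B,merge)→45950, (B,nl)→164000, (C,nl)→401400; best=6600 via (C,hash)
  {ADE}: card=4000; try (A,hash)→5300, (A,merge)→7150, (D,hash)→9400, (D,merge)→57150, (A,nl)→100900, (D,nl)→204800; best=5300 via (A,hash)
  {BDE}: card=2000; try (B,hash)→1900, (D,hash)→4000, (B,merge)→5250, (B,nl)→20900, (D,merge)→25750, (D,nl)→101400; best=1900 via (B,hash)
  {ABE}: card=20000; try (A,hash)→7400, (B,hash)→9400, (A,merge)→27650, (B,merge)→57150, (B,nl)→204800, (A,nl)→501400; best=7400 via (A,hash)
  {ACDE}: card=32000; try (A,hash)→11700, (C,hash)→12500, (D,hash)→43800, (A,merge)→48350, (C,merge)→59100, (D,merge)→523550 …(+3); best=11700 via (A,hash)
  {BCDE}: card=16000; try (C,hash)→7100, (B,hash)→8300, (D,hash)→23200, (C,merge)→27700, (B,merge)→46450, (B,nl)→164500 …(+3); best=7100 via (C,hash)
  {ABCE}: card=160000; try (A,hash)→26600, (C,hash)→30600, (B,hash)→43800, (A,merge)→248850, (C,merge)→329200, (B,merge)→523550 …(+3); best=26600 via (A,hash)
  {ABDE}: card=20000; try (A,hash)→7900, (B,hash)→9900, (D,hash)→28000, (A,merge)→28150, (B,merge)→57650, (B,nl)→205300 …(+3); best=7900 via (A,hash)
  {ABCDE}: card=160000; try (A,hash)→27100, (C,hash)→31100, (B,hash)→44300, (D,hash)→187200, (A,merge)→249350, (C,merge)→329700 …(+6); best=27100 via (A,hash)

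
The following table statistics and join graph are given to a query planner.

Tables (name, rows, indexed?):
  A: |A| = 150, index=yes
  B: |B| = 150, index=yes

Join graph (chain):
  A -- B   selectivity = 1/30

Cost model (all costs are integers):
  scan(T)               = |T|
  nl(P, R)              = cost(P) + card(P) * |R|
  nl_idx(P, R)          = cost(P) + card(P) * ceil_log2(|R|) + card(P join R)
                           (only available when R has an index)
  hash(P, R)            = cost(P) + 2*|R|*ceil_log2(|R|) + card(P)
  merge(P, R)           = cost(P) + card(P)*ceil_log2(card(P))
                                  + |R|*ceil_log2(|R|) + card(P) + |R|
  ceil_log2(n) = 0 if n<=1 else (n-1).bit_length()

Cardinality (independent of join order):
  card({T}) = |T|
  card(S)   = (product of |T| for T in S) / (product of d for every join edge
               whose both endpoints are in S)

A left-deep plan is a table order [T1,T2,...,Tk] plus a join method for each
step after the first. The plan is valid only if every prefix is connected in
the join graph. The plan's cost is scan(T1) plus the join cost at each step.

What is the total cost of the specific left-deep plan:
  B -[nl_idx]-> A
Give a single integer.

2100

step 1: scan B: cost=150, card=150
step 2: join A via nl_idx
    card(P join A) = 150*150/(30) = 750
    cost = 150 + 150*8 + 750 = 2100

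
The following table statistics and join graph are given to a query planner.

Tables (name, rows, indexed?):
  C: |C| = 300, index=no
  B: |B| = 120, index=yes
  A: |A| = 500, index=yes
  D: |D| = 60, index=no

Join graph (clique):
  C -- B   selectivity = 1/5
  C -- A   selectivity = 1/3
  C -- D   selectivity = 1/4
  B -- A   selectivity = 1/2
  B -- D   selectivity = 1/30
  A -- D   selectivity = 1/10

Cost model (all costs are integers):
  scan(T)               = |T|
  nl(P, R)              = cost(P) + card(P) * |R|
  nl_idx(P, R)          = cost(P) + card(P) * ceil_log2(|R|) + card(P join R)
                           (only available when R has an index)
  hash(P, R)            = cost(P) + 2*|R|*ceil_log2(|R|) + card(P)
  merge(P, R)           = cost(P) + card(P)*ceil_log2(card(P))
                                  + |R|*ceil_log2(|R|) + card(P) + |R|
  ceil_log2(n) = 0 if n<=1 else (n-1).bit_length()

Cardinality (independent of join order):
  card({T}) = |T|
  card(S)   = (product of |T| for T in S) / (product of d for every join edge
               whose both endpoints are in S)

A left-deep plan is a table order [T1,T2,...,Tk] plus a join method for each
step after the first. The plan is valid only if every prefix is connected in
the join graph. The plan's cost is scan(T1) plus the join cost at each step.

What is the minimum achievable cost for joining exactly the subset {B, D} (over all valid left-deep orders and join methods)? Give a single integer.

Selinger DP over subsets of {B,D}:
  {B}: scan cost=120, card=120
  {D}: scan cost=60, card=60
  {BD}: card=240; try (B,nl_idx)→720, (D,hash)→960, (B,merge)→1440, (D,merge)→1500, (B,hash)→1800, (B,nl)→7260 …(+1); best=720 via (B,nl_idx)

720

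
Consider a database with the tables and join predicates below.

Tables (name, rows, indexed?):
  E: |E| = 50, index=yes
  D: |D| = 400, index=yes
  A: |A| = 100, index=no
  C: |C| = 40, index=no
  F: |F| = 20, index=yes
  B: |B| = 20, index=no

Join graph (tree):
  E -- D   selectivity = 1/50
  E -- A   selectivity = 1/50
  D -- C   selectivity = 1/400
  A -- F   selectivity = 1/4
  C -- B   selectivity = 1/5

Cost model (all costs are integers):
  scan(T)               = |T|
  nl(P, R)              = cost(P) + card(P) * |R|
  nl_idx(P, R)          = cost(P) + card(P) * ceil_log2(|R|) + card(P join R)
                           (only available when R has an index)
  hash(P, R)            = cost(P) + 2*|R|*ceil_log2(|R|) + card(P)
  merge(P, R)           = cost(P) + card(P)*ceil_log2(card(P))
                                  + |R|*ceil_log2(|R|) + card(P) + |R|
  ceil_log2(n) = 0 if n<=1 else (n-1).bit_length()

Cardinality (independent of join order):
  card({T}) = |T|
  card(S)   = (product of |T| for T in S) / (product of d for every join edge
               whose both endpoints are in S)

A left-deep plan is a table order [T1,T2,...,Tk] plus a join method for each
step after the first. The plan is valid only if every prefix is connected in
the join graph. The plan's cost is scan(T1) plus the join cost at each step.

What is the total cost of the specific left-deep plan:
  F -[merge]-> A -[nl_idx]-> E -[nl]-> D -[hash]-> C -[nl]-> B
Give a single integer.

step 1: scan F: cost=20, card=20
step 2: join A via merge
    card(P join A) = 20*100/(4) = 500
    cost = 20 + 20*5 + 100*7 + 20 + 100 = 940
step 3: join E via nl_idx
    card(P join E) = 500*50/(50) = 500
    cost = 940 + 500*6 + 500 = 4440
step 4: join D via nl
    card(P join D) = 500*400/(50) = 4000
    cost = 4440 + 500*400 = 204440
step 5: join C via hash
    card(P join C) = 4000*40/(400) = 400
    cost = 204440 + 2*40*6 + 4000 = 208920
step 6: join B via nl
    card(P join B) = 400*20/(5) = 1600
    cost = 208920 + 400*20 = 216920

216920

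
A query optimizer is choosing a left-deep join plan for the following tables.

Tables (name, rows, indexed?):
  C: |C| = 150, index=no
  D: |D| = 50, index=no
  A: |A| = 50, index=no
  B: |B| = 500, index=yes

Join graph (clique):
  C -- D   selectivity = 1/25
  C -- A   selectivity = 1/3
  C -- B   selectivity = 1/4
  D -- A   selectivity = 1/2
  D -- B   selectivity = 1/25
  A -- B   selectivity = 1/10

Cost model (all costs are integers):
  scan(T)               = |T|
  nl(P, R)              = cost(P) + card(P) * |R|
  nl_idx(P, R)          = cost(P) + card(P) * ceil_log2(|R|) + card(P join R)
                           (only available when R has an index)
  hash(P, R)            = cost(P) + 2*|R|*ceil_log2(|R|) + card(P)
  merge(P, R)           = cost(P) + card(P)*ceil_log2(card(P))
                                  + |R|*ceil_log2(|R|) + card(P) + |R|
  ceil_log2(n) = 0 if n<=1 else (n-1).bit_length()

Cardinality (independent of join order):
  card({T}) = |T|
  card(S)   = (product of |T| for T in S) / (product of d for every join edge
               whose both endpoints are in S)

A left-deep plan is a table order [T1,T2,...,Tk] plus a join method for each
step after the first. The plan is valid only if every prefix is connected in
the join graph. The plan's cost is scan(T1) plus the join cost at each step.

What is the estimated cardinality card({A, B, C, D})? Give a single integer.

1250

Tables in S: A(50), B(500), C(150), D(50)
Edges inside S: C-D(d=25), C-A(d=3), C-B(d=4), D-A(d=2), D-B(d=25), A-B(d=10)
numerator = 50 * 500 * 150 * 50 = 187500000
denominator = 25 * 3 * 4 * 2 * 25 * 10 = 150000
card(S) = 187500000 / 150000 = 1250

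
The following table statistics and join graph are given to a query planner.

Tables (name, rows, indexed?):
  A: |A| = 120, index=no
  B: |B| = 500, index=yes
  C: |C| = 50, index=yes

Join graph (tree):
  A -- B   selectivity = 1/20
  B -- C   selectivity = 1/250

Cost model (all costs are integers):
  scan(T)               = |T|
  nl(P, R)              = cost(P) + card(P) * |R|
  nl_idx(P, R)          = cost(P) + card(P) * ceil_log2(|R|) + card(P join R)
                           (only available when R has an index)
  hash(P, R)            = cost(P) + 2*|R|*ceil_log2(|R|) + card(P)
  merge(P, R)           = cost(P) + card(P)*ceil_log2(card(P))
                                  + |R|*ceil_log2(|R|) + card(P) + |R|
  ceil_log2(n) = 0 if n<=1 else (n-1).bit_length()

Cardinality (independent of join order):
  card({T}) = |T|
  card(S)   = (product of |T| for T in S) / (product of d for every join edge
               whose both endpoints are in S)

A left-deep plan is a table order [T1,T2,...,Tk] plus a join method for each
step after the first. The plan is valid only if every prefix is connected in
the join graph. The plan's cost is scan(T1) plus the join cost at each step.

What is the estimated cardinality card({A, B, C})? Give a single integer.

Tables in S: A(120), B(500), C(50)
Edges inside S: A-B(d=20), B-C(d=250)
numerator = 120 * 500 * 50 = 3000000
denominator = 20 * 250 = 5000
card(S) = 3000000 / 5000 = 600

600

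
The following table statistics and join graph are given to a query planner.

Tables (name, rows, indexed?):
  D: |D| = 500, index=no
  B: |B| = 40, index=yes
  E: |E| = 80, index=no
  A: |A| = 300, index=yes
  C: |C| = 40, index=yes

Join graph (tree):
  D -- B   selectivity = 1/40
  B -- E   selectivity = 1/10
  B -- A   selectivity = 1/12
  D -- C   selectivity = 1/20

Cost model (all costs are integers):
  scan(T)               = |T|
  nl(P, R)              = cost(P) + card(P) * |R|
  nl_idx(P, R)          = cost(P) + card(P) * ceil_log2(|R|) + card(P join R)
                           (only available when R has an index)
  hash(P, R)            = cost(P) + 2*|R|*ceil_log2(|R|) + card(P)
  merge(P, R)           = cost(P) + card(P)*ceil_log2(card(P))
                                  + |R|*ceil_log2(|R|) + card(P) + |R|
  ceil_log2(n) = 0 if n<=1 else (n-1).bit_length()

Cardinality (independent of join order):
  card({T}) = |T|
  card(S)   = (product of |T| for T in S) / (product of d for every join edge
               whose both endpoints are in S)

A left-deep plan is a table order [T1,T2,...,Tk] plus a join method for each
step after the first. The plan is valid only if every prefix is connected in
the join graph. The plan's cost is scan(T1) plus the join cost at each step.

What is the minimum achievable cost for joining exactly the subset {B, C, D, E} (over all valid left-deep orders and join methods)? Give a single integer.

4580

Selinger DP over subsets of {B,C,D,E}:
  {D}: scan cost=500, card=500
  {B}: scan cost=40, card=40
  {E}: scan cost=80, card=80
  {C}: scan cost=40, card=40
  {BD}: card=500; try (B,hash)→1480, (B,nl_idx)→4000, (D,merge)→5320, (B,merge)→5780, (D,hash)→9080, (D,nl)→20040 …(+1); best=1480 via (B,hash)
  {CD}: card=1000; try (C,hash)→1480, (C,nl_idx)→4500, (D,merge)→5320, (C,merge)→5780, (D,hash)→9080, (D,nl)→20040 …(+1); best=1480 via (C,hash)
  {BE}: card=320; try (B,hash)→640, (B,nl_idx)→880, (E,merge)→960, (B,merge)→1000, (E,hash)→1200, (E,nl)→3240 …(+1); best=640 via (B,hash)
  {BDE}: card=4000; try (E,hash)→3100, (E,merge)→7120, (D,merge)→8840, (D,hash)→9960, (E,nl)→41480, (D,nl)→160640; best=3100 via (E,hash)
  {BCD}: card=1000; try (C,hash)→2460, (B,hash)→2960, (C,nl_idx)→5480, (C,merge)→6760, (B,nl_idx)→8480, (B,merge)→12760 …(+2); best=2460 via (C,hash)
  {BCDE}: card=8000; try (E,hash)→4580, (C,hash)→7580, (E,merge)→14100, (C,nl_idx)→35100, (C,merge)→55380, (E,nl)→82460 …(+1); best=4580 via (E,hash)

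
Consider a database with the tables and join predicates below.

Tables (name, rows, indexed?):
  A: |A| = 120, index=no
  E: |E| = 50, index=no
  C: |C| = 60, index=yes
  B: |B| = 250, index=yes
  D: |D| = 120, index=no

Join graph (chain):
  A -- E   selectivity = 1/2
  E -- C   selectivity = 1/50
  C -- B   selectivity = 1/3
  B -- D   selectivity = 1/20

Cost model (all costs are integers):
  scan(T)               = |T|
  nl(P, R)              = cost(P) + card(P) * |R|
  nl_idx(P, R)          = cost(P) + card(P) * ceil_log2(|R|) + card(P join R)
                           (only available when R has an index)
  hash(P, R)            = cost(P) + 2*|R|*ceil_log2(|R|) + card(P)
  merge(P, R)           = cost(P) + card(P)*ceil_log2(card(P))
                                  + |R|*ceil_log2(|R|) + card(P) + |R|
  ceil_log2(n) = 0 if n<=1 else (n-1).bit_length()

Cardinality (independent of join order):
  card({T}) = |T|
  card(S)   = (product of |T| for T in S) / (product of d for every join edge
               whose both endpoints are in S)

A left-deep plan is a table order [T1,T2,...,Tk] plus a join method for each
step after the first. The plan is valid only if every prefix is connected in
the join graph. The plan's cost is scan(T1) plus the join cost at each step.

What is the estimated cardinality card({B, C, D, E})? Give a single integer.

Tables in S: B(250), C(60), D(120), E(50)
Edges inside S: E-C(d=50), C-B(d=3), B-D(d=20)
numerator = 250 * 60 * 120 * 50 = 90000000
denominator = 50 * 3 * 20 = 3000
card(S) = 90000000 / 3000 = 30000

30000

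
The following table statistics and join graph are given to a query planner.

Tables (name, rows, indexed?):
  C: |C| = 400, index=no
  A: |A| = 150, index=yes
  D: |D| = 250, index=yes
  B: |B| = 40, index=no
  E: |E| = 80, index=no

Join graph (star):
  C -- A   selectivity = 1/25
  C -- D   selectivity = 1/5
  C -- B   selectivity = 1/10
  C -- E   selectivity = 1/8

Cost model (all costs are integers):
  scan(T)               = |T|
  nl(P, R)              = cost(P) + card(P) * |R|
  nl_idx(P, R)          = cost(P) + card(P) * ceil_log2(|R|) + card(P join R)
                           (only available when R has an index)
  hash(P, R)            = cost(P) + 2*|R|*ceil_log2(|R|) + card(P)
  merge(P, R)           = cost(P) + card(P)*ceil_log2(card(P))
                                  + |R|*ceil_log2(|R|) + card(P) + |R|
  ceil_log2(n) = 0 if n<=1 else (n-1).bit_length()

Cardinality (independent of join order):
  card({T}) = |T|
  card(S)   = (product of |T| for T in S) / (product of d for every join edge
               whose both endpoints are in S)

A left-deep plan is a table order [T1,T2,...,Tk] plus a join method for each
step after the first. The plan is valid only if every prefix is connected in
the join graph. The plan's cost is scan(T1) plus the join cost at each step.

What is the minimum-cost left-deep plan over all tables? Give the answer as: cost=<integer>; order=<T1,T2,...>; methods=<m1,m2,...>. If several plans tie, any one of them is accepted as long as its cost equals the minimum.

Selinger DP (subsets sized 1..n):
  {C}: scan cost=400, card=400
  {A}: scan cost=150, card=150
  {D}: scan cost=250, card=250
  {B}: scan cost=40, card=40
  {E}: scan cost=80, card=80
  {AC}: card=2400; try (A,hash)→3200, (C,merge)→5500, (A,merge)→5750, (A,nl_idx)→6000, (C,hash)→7500, (C,nl)→60150 …(+1); best=3200 via (A,hash)
  {CD}: card=20000; try (D,hash)→4800, (C,merge)→6500, (D,merge)→6650, (C,hash)→7700, (D,nl_idx)→23600, (C,nl)→100250 …(+1); best=4800 via (D,hash)
  {BC}: card=1600; try (B,hash)→1280, (C,merge)→4320, (B,merge)→4680, (C,hash)→7280, (C,nl)→16040, (B,nl)→16400; best=1280 via (B,hash)
  {CE}: card=4000; try (E,hash)→1920, (C,merge)→4720, (E,merge)→5040, (C,hash)→7360, (C,nl)→32080, (E,nl)→32400; best=1920 via (E,hash)
  {ACD}: card=120000; try (D,hash)→9600, (A,hash)→27200, (D,merge)→36650, (D,nl_idx)→142400, (A,nl_idx)→284800, (A,merge)→326150 …(+2); best=9600 via (D,hash)
  {ABC}: card=9600; try (A,hash)→5280, (B,hash)→6080, (A,merge)→21830, (A,nl_idx)→23680, (B,merge)→34680, (B,nl)→99200 …(+1); best=5280 via (A,hash)
  {ACE}: card=24000; try (E,hash)→6720, (A,hash)→8320, (E,merge)→35040, (A,merge)→55270, (A,nl_idx)→57920, (E,nl)→195200 …(+1); best=6720 via (E,hash)
  {BCD}: card=80000; try (D,hash)→6880, (D,merge)→22730, (B,hash)→25280, (D,nl_idx)→94080, (B,merge)→325080, (D,nl)→401280 …(+1); best=6880 via (D,hash)
  {CDE}: card=200000; try (D,hash)→9920, (E,hash)→25920, (D,merge)→56170, (D,nl_idx)→233920, (E,merge)→325440, (D,nl)→1001920 …(+1); best=9920 via (D,hash)
  {BCE}: card=16000; try (E,hash)→4000, (B,hash)→6400, (E,merge)→21120, (B,merge)→54200, (E,nl)→129280, (B,nl)→161920; best=4000 via (E,hash)
  {ABCD}: card=480000; try (D,hash)→18880, (A,hash)→89280, (B,hash)→130080, (D,merge)→151530, (D,nl_idx)→562080, (A,nl_idx)→1126880 …(+5); best=18880 via (D,hash)
  {ACDE}: card=1200000; try (D,hash)→34720, (E,hash)→130720, (A,hash)→212320, (D,merge)→392970, (D,nl_idx)→1398720, (E,merge)→2170240 …(+5); best=34720 via (D,hash)
  {ABCE}: card=96000; try (E,hash)→16000, (A,hash)→22400, (B,hash)→31200, (E,merge)→149920, (A,nl_idx)→228000, (A,merge)→245350 …(+4); best=16000 via (E,hash)
  {BCDE}: card=800000; try (D,hash)→24000, (E,hash)→88000, (B,hash)→210400, (D,merge)→246250, (D,nl_idx)→932000, (E,merge)→1447520 …(+4); best=24000 via (D,hash)
  {ABCDE}: card=4800000; try (D,hash)→116000, (E,hash)→500000, (A,hash)→826400, (B,hash)→1235200, (D,merge)→1746250, (D,nl_idx)→5584000 …(+8); best=116000 via (D,hash)

cost=116000; order=C,B,A,E,D; methods=hash,hash,hash,hash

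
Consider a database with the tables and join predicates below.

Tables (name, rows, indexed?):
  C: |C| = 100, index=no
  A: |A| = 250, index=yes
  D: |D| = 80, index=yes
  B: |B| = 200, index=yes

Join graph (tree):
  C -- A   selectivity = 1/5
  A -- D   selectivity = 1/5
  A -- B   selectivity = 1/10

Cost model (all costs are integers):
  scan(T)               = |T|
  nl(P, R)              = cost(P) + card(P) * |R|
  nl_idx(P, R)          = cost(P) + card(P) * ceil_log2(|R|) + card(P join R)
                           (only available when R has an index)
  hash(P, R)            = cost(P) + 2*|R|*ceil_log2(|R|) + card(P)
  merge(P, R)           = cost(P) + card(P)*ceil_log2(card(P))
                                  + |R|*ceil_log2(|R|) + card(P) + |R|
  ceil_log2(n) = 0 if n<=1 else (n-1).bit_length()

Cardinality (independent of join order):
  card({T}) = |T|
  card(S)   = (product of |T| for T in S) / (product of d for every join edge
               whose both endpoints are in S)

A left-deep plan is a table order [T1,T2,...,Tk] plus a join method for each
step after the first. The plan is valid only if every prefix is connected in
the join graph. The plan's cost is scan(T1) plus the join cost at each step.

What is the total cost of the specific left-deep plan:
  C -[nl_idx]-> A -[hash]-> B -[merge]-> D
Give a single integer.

step 1: scan C: cost=100, card=100
step 2: join A via nl_idx
    card(P join A) = 100*250/(5) = 5000
    cost = 100 + 100*8 + 5000 = 5900
step 3: join B via hash
    card(P join B) = 5000*200/(10) = 100000
    cost = 5900 + 2*200*8 + 5000 = 14100
step 4: join D via merge
    card(P join D) = 100000*80/(5) = 1600000
    cost = 14100 + 100000*17 + 80*7 + 100000 + 80 = 1814740

1814740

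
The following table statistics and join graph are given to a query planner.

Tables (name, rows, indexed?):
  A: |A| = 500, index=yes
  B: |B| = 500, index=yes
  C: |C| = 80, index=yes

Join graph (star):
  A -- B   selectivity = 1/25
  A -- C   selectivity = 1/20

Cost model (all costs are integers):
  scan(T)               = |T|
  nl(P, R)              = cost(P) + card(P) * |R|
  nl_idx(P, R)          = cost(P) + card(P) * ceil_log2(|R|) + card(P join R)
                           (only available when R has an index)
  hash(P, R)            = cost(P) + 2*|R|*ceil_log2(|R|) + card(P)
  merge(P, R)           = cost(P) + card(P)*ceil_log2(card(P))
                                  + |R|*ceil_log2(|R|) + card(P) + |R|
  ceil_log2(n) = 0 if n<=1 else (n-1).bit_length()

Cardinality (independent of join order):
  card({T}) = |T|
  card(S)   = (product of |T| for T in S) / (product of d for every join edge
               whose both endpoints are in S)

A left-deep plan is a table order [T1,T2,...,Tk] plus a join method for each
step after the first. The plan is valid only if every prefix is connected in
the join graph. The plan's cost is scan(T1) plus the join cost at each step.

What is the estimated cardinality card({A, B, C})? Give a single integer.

Tables in S: A(500), B(500), C(80)
Edges inside S: A-B(d=25), A-C(d=20)
numerator = 500 * 500 * 80 = 20000000
denominator = 25 * 20 = 500
card(S) = 20000000 / 500 = 40000

40000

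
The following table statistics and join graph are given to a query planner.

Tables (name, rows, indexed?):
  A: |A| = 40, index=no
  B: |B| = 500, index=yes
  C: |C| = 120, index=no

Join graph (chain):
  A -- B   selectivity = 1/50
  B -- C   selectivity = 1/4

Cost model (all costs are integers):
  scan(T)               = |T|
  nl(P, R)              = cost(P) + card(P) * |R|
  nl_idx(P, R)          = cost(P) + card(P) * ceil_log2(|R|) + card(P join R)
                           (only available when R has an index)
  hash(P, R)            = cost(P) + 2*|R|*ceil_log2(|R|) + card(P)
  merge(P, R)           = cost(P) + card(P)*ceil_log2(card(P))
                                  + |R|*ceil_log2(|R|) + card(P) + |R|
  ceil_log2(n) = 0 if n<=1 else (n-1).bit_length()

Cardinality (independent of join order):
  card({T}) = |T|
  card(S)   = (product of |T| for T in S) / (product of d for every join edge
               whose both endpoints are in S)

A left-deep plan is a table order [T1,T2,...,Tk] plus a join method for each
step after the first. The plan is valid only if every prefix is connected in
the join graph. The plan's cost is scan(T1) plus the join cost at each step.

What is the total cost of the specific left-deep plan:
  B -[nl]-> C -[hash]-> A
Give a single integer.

75980

step 1: scan B: cost=500, card=500
step 2: join C via nl
    card(P join C) = 500*120/(4) = 15000
    cost = 500 + 500*120 = 60500
step 3: join A via hash
    card(P join A) = 15000*40/(50) = 12000
    cost = 60500 + 2*40*6 + 15000 = 75980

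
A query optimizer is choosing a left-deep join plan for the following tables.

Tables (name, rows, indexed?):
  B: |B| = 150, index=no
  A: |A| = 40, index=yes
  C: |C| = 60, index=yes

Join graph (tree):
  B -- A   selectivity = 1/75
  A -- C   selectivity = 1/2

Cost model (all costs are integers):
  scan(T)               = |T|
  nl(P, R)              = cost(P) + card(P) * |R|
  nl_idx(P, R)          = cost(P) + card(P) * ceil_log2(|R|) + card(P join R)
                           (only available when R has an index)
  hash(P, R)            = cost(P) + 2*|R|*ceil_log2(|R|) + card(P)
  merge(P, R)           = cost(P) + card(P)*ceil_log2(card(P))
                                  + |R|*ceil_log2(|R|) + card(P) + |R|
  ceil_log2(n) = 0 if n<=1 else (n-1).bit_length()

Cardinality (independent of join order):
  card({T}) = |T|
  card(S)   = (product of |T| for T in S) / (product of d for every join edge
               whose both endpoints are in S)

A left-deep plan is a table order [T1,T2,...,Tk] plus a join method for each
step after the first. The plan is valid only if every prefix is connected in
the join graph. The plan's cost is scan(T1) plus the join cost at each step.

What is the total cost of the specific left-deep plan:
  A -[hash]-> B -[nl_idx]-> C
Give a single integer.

5360

step 1: scan A: cost=40, card=40
step 2: join B via hash
    card(P join B) = 40*150/(75) = 80
    cost = 40 + 2*150*8 + 40 = 2480
step 3: join C via nl_idx
    card(P join C) = 80*60/(2) = 2400
    cost = 2480 + 80*6 + 2400 = 5360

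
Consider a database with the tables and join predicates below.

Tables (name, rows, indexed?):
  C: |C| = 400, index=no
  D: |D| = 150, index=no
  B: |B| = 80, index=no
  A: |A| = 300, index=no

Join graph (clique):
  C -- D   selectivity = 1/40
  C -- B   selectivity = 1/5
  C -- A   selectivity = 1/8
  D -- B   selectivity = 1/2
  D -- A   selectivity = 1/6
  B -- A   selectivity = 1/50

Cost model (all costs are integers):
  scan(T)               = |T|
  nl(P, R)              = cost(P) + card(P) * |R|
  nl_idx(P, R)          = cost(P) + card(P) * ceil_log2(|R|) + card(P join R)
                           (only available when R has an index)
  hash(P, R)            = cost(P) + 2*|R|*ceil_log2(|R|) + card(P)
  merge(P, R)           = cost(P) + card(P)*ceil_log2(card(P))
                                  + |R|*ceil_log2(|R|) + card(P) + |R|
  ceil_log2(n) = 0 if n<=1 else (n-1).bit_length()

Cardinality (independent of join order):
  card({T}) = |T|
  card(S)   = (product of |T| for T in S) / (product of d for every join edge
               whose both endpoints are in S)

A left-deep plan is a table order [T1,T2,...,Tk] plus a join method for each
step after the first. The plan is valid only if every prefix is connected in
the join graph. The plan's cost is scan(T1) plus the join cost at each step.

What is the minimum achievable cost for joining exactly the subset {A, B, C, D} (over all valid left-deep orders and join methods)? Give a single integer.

16600

Selinger DP over subsets of {A,B,C,D}:
  {C}: scan cost=400, card=400
  {D}: scan cost=150, card=150
  {B}: scan cost=80, card=80
  {A}: scan cost=300, card=300
  {CD}: card=1500; try (D,hash)→3200, (C,merge)→5500, (D,merge)→5750, (C,hash)→7500, (C,nl)→60150, (D,nl)→60400; best=3200 via (D,hash)
  {BC}: card=6400; try (B,hash)→1920, (C,merge)→4720, (B,merge)→5040, (C,hash)→7360, (C,nl)→32080, (B,nl)→32400; best=1920 via (B,hash)
  {AC}: card=15000; try (A,hash)→6200, (C,merge)→7300, (A,merge)→7400, (C,hash)→7800, (C,nl)→120300, (A,nl)→120400; best=6200 via (A,hash)
  {BD}: card=6000; try (B,hash)→1420, (D,merge)→2070, (B,merge)→2140, (D,hash)→2560, (D,nl)→12080, (B,nl)→12150; best=1420 via (B,hash)
  {AD}: card=7500; try (D,hash)→3000, (A,merge)→4500, (D,merge)→4650, (A,hash)→5700, (A,nl)→45150, (D,nl)→45300; best=3000 via (D,hash)
  {AB}: card=480; try (B,hash)→1720, (A,merge)→3720, (B,merge)→3940, (A,hash)→5560, (A,nl)→24080, (B,nl)→24300; best=1720 via (B,hash)
  {BCD}: card=12000; try (B,hash)→5820, (D,hash)→10720, (C,hash)→14620, (B,merge)→21840, (C,merge)→89420, (D,merge)→92870 …(+3); best=5820 via (B,hash)
  {ACD}: card=9375; try (A,hash)→10100, (C,hash)→17700, (D,hash)→23600, (A,merge)→24200, (C,merge)→112000, (D,merge)→232550 …(+3); best=10100 via (A,hash)
  {ABC}: card=4800; try (C,hash)→9400, (C,merge)→10520, (A,hash)→13720, (B,hash)→22320, (A,merge)→94520, (C,nl)→193720 …(+3); best=9400 via (C,hash)
  {ABD}: card=6000; try (D,hash)→4600, (D,merge)→7870, (B,hash)→11620, (A,hash)→12820, (D,nl)→73720, (A,merge)→88420 …(+3); best=4600 via (D,hash)
  {ABCD}: card=1500; try (D,hash)→16600, (C,hash)→17800, (B,hash)→20595, (A,hash)→23220, (D,merge)→77950, (C,merge)→92600 …(+6); best=16600 via (D,hash)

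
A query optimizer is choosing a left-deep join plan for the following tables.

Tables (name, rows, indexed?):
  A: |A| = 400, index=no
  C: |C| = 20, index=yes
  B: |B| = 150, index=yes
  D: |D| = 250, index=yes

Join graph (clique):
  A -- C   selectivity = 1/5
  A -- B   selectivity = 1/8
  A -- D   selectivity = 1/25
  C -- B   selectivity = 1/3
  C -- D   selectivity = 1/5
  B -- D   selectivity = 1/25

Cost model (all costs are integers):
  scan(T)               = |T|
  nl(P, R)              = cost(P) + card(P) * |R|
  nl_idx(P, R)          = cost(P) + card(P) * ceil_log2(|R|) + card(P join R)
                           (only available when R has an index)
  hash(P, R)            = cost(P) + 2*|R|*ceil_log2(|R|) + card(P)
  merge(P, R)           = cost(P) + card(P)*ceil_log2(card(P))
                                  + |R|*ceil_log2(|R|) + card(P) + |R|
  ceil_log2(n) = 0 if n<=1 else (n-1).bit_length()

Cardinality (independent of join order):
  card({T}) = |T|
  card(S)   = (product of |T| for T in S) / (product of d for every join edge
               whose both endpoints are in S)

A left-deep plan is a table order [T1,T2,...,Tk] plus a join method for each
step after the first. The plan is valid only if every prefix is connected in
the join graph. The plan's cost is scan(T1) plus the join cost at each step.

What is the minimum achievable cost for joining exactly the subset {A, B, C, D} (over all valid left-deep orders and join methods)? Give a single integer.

12200

Selinger DP over subsets of {A,B,C,D}:
  {A}: scan cost=400, card=400
  {C}: scan cost=20, card=20
  {B}: scan cost=150, card=150
  {D}: scan cost=250, card=250
  {AC}: card=1600; try (C,hash)→1000, (C,nl_idx)→4000, (A,merge)→4140, (C,merge)→4520, (A,hash)→7240, (A,nl)→8020 …(+1); best=1000 via (C,hash)
  {AB}: card=7500; try (B,hash)→3200, (A,merge)→5500, (B,merge)→5750, (A,hash)→7500, (B,nl_idx)→11100, (A,nl)→60150 …(+1); best=3200 via (B,hash)
  {AD}: card=4000; try (D,hash)→4800, (A,merge)→6500, (D,merge)→6650, (D,nl_idx)→7600, (A,hash)→7700, (A,nl)→100250 …(+1); best=4800 via (D,hash)
  {BC}: card=1000; try (C,hash)→500, (B,nl_idx)→1180, (B,merge)→1490, (C,merge)→1620, (C,nl_idx)→1900, (B,hash)→2440 …(+2); best=500 via (C,hash)
  {CD}: card=1000; try (C,hash)→700, (D,nl_idx)→1180, (D,merge)→2390, (C,nl_idx)→2500, (C,merge)→2620, (D,hash)→4040 …(+2); best=700 via (C,hash)
  {BD}: card=1500; try (D,nl_idx)→2850, (B,hash)→2900, (D,merge)→3750, (B,nl_idx)→3750, (B,merge)→3850, (D,hash)→4300 …(+2); best=2850 via (D,nl_idx)
  {ABC}: card=10000; try (B,hash)→5000, (A,hash)→8700, (C,hash)→10900, (A,merge)→15500, (B,merge)→21550, (B,nl_idx)→23800 …(+5); best=5000 via (B,hash)
  {ACD}: card=3200; try (D,hash)→6600, (A,hash)→8900, (C,hash)→9000, (A,merge)→15700, (D,nl_idx)→17000, (D,merge)→22450 …(+5); best=6600 via (D,hash)
  {ABD}: card=3000; try (B,hash)→11200, (A,hash)→11550, (D,hash)→14700, (A,merge)→24850, (B,nl_idx)→39800, (B,merge)→58150 …(+5); best=11200 via (B,hash)
  {BCD}: card=2000; try (B,hash)→4100, (C,hash)→4550, (D,hash)→5500, (D,nl_idx)→10500, (B,nl_idx)→10700, (C,nl_idx)→12350 …(+6); best=4100 via (B,hash)
  {ABCD}: card=800; try (B,hash)→12200, (A,hash)→13300, (C,hash)→14400, (D,hash)→19000, (C,nl_idx)→27000, (A,merge)→32100 …(+9); best=12200 via (B,hash)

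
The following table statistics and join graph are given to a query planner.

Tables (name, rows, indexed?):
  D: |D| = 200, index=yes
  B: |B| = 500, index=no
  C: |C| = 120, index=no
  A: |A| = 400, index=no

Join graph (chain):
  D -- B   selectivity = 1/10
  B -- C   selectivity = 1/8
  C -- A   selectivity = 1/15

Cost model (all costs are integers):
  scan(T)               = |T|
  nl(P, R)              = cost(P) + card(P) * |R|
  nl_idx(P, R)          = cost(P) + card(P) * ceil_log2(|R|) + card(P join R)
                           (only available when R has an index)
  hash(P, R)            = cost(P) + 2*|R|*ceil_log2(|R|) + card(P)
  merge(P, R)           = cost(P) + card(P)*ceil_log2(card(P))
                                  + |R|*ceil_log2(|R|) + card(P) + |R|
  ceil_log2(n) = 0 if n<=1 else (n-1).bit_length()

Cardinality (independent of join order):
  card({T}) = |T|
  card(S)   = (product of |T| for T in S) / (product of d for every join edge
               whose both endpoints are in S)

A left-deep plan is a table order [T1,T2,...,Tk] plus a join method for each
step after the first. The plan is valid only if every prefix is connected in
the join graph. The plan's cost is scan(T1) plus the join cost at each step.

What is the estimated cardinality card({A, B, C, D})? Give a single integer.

4000000

Tables in S: A(400), B(500), C(120), D(200)
Edges inside S: D-B(d=10), B-C(d=8), C-A(d=15)
numerator = 400 * 500 * 120 * 200 = 4800000000
denominator = 10 * 8 * 15 = 1200
card(S) = 4800000000 / 1200 = 4000000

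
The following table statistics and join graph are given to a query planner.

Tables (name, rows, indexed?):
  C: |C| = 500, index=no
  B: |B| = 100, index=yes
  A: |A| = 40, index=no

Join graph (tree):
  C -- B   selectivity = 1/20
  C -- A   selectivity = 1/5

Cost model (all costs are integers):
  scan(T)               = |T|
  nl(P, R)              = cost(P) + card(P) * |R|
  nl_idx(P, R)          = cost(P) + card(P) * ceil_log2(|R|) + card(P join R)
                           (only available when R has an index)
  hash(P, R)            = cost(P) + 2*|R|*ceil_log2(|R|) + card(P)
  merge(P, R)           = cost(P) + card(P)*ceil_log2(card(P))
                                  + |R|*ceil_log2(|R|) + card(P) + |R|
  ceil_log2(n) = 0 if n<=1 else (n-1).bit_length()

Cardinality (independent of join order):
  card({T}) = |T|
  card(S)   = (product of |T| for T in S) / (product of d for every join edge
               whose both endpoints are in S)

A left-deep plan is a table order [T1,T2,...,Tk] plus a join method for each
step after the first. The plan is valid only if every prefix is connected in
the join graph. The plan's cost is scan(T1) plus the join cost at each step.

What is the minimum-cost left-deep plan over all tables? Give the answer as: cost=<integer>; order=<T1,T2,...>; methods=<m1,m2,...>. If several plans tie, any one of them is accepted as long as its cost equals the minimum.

Selinger DP (subsets sized 1..n):
  {C}: scan cost=500, card=500
  {B}: scan cost=100, card=100
  {A}: scan cost=40, card=40
  {BC}: card=2500; try (B,hash)→2400, (C,merge)→5900, (B,merge)→6300, (B,nl_idx)→6500, (C,hash)→9200, (C,nl)→50100 …(+1); best=2400 via (B,hash)
  {AC}: card=4000; try (A,hash)→1480, (C,merge)→5320, (A,merge)→5780, (C,hash)→9080, (C,nl)→20040, (A,nl)→20500; best=1480 via (A,hash)
  {ABC}: card=20000; try (A,hash)→5380, (B,hash)→6880, (A,merge)→35180, (B,nl_idx)→49480, (B,merge)→54280, (A,nl)→102400 …(+1); best=5380 via (A,hash)

cost=5380; order=C,B,A; methods=hash,hash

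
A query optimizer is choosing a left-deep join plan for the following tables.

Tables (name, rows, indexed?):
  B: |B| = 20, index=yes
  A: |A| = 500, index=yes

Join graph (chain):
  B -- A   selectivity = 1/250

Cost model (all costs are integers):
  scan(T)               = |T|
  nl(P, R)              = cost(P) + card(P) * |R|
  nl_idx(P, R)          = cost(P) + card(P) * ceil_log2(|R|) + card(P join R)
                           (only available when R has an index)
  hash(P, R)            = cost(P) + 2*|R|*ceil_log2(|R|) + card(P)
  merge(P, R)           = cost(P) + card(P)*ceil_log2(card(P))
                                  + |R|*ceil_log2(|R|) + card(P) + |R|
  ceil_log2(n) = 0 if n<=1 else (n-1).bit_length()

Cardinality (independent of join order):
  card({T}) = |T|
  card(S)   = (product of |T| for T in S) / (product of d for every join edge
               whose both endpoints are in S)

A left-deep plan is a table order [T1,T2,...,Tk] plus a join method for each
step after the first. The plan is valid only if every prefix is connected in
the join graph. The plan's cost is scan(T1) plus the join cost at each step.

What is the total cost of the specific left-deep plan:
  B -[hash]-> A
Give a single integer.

step 1: scan B: cost=20, card=20
step 2: join A via hash
    card(P join A) = 20*500/(250) = 40
    cost = 20 + 2*500*9 + 20 = 9040

9040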